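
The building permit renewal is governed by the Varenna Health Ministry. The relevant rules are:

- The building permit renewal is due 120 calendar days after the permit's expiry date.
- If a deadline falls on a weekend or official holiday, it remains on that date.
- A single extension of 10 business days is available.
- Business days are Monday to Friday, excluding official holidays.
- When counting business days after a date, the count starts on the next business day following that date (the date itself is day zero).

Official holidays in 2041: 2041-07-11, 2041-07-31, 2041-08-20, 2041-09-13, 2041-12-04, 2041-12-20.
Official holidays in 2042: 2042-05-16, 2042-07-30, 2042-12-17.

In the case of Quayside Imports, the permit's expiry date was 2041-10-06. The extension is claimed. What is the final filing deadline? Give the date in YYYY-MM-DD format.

From 2041-10-06, 120 calendar days later is 2042-02-03.
2042-02-03 falls on a Monday. The rules make no weekend/holiday allowance, so it remains 2042-02-03.
Counting 10 further business days from 2042-02-03 reaches 2042-02-17.
2042-02-17 falls on a Monday. The rules make no weekend/holiday allowance, so it remains 2042-02-17.
Deadline: 2042-02-17.

2042-02-17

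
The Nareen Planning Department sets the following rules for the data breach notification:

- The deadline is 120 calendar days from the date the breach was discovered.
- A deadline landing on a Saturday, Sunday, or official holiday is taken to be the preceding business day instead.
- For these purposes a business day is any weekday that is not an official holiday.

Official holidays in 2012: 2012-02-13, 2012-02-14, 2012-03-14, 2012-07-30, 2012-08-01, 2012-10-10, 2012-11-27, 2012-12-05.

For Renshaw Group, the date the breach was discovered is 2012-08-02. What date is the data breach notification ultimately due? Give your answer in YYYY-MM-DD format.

2012-11-30

Trigger date 2012-08-02 + 120 calendar days = 2012-11-30.
Since 2012-11-30 is a Friday and not a holiday, the date is unchanged.
Deadline: 2012-11-30.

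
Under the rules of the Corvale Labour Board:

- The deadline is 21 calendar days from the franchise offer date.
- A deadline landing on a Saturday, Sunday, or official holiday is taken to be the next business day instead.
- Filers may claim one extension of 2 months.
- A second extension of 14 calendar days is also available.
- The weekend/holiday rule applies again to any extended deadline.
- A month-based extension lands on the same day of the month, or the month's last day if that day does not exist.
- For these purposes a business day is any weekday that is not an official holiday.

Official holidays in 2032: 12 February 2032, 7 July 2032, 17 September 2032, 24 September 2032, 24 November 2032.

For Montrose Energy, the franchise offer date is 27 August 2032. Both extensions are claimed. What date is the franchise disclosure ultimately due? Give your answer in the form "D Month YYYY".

Trigger date 27 August 2032 + 21 calendar days = 17 September 2032.
17 September 2032 falls on a listed holiday. Rolling to the next business day gives 20 September 2032, a Monday.
Add 2 months to 20 September 2032: 20 November 2032.
Because 20 November 2032 is a Saturday, the deadline becomes 22 November 2032 (Monday).
With the 14-day extension, 22 November 2032 becomes 6 December 2032.
6 December 2032 falls on a Monday, which is a business day, so no adjustment is needed.
Final deadline: 6 December 2032.

6 December 2032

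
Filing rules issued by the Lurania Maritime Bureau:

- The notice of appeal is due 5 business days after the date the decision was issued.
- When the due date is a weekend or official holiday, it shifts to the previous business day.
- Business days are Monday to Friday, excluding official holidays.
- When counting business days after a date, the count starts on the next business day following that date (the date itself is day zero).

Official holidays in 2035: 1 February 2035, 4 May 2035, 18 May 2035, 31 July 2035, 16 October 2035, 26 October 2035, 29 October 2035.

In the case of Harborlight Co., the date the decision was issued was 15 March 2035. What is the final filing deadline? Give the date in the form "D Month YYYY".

22 March 2035

Starting the day after 15 March 2035 and counting 5 business days lands on 22 March 2035.
22 March 2035 (Thursday) is already a business day.
So the filing is due 22 March 2035.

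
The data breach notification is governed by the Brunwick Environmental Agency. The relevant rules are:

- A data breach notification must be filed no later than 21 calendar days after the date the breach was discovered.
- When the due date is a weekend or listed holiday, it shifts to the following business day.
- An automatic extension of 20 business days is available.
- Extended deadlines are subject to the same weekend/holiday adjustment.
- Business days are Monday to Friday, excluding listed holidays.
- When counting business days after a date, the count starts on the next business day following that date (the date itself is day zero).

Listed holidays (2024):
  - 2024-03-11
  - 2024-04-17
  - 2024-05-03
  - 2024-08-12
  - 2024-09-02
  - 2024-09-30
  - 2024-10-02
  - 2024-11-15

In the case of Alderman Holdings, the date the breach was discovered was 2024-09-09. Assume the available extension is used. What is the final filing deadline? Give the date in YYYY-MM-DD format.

2024-10-30

Adding 21 calendar days to 2024-09-09 gives 2024-09-30.
2024-09-30 is a listed holiday; the next business day is 2024-10-01 (Tuesday).
Applying the 20-business-day extension: 20 business days after 2024-10-01 is 2024-10-30.
Since 2024-10-30 is a Wednesday and not a holiday, the date is unchanged.
The final due date is 2024-10-30.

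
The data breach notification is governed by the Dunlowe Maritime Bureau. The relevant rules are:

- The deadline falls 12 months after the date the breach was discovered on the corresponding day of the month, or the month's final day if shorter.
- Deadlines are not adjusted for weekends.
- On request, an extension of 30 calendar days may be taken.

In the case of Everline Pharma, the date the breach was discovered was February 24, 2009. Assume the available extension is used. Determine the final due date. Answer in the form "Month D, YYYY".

12 months from February 24, 2009 is February 24, 2010.
No adjustment is made for weekends or holidays, so February 24, 2010 stands.
The 30-calendar-day extension moves the deadline from February 24, 2010 to March 26, 2010.
March 26, 2010 falls on a Friday. The rules make no weekend/holiday allowance, so it remains March 26, 2010.
So the filing is due March 26, 2010.

March 26, 2010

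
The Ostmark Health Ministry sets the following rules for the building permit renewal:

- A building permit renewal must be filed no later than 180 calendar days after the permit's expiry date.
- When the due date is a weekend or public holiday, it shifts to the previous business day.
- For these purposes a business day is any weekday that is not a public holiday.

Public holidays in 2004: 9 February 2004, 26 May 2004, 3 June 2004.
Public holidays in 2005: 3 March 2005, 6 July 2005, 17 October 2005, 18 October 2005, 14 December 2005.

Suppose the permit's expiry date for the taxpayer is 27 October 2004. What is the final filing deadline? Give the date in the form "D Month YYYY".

180 calendar days after 27 October 2004 is 25 April 2005.
25 April 2005 (Monday) is already a business day.
So the filing is due 25 April 2005.

25 April 2005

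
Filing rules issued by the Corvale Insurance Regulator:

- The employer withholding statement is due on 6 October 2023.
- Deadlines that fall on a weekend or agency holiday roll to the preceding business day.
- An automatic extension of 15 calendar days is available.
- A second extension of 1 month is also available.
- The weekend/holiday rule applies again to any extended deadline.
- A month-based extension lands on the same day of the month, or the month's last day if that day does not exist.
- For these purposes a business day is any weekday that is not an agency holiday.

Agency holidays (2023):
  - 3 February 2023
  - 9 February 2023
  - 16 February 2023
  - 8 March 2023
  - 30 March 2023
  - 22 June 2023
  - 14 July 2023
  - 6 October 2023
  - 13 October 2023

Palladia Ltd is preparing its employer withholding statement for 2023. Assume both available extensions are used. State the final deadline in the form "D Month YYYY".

The statutory due date is 6 October 2023.
Because 6 October 2023 is a listed holiday, the deadline becomes 5 October 2023 (Thursday).
Add the 15 calendar-day extension to 5 October 2023: 20 October 2023.
20 October 2023 is a Friday and not a listed holiday, so it stands.
The 1 month extension carries 20 October 2023 to 20 November 2023.
Since 20 November 2023 is a Monday and not a holiday, the date is unchanged.
So the filing is due 20 November 2023.

20 November 2023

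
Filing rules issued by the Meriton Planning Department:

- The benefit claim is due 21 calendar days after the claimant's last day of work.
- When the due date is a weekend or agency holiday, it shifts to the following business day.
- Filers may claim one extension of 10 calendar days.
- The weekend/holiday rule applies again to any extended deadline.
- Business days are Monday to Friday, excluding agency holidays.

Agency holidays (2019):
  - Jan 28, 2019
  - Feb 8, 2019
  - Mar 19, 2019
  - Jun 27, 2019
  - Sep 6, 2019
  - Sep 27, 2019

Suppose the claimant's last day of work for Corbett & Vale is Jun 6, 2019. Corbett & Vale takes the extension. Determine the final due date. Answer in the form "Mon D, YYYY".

Trigger date Jun 6, 2019 + 21 calendar days = Jun 27, 2019.
Jun 27, 2019 falls on a listed holiday. Rolling to the next business day gives Jun 28, 2019, a Friday.
With the 10-day extension, Jun 28, 2019 becomes Jul 8, 2019.
Since Jul 8, 2019 is a Monday and not a holiday, the date is unchanged.
So the filing is due Jul 8, 2019.

Jul 8, 2019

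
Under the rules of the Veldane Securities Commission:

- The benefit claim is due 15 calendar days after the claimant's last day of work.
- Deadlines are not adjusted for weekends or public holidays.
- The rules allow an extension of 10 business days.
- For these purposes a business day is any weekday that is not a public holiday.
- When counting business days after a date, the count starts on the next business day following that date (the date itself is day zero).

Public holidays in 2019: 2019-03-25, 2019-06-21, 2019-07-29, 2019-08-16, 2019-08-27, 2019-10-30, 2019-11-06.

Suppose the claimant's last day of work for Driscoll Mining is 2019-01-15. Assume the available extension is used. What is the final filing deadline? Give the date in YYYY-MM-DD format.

Trigger date 2019-01-15 + 15 calendar days = 2019-01-30.
2019-01-30 falls on a Wednesday. The rules make no weekend/holiday allowance, so it remains 2019-01-30.
Applying the 10-business-day extension: 10 business days after 2019-01-30 is 2019-02-13.
2019-02-13 falls on a Wednesday. The rules make no weekend/holiday allowance, so it remains 2019-02-13.
Deadline: 2019-02-13.

2019-02-13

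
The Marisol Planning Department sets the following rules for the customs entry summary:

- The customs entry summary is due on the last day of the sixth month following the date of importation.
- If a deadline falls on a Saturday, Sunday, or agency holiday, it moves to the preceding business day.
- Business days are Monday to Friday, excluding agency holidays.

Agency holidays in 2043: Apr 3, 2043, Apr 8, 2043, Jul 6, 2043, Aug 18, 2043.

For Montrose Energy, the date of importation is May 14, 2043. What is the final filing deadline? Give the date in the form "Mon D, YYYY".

Nov 30, 2043

6 months after May 14, 2043 falls in November 2043; the last day of that month is Nov 30, 2043.
Nov 30, 2043 is a Monday and not a listed holiday, so it stands.
The final due date is Nov 30, 2043.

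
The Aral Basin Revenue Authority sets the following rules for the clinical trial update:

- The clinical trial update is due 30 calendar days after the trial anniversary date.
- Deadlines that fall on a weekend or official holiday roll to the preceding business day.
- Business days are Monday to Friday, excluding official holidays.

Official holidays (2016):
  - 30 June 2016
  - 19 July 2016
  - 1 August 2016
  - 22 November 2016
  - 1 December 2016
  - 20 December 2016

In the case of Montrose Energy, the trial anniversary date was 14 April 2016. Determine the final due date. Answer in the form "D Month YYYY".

13 May 2016

30 calendar days after 14 April 2016 is 14 May 2016.
Because 14 May 2016 is a Saturday, the deadline becomes 13 May 2016 (Friday).
Final deadline: 13 May 2016.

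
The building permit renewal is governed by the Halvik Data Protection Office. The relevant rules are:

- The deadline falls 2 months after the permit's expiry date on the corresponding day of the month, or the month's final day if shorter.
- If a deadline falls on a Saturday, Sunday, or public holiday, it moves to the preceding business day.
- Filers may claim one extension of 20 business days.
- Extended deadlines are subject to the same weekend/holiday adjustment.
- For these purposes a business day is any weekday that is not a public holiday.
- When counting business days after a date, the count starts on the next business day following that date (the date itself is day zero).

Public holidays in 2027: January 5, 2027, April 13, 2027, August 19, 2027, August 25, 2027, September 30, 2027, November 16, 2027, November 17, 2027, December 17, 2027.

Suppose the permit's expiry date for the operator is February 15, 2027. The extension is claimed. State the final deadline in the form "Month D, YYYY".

2 months from February 15, 2027 is April 15, 2027.
Since April 15, 2027 is a Thursday and not a holiday, the date is unchanged.
Counting 20 further business days from April 15, 2027 reaches May 13, 2027.
May 13, 2027 (Thursday) is already a business day.
Deadline: May 13, 2027.

May 13, 2027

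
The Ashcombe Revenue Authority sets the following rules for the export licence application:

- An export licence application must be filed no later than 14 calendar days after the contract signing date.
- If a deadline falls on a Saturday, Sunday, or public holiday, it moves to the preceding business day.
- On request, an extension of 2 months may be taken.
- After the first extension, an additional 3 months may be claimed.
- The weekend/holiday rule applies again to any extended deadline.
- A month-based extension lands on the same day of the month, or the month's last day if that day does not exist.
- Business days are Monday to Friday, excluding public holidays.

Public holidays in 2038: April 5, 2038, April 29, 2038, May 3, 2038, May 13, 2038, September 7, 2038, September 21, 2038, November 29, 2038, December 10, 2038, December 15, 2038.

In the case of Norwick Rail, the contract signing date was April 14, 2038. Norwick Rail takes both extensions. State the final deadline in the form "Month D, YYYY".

14 calendar days after April 14, 2038 is April 28, 2038.
April 28, 2038 is a Wednesday and not a listed holiday, so it stands.
The 2 months extension carries April 28, 2038 to June 28, 2038.
June 28, 2038 falls on a Monday, which is a business day, so no adjustment is needed.
Add 3 months to June 28, 2038: September 28, 2038.
September 28, 2038 is a Tuesday and not a listed holiday, so it stands.
Deadline: September 28, 2038.

September 28, 2038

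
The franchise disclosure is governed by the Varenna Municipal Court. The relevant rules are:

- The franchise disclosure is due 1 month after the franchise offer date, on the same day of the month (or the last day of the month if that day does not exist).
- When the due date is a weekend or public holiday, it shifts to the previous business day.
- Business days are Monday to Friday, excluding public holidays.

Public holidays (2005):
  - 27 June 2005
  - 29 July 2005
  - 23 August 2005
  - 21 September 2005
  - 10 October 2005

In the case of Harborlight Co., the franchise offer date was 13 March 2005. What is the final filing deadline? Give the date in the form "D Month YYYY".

1 month from 13 March 2005 is 13 April 2005.
13 April 2005 falls on a Wednesday, which is a business day, so no adjustment is needed.
Deadline: 13 April 2005.

13 April 2005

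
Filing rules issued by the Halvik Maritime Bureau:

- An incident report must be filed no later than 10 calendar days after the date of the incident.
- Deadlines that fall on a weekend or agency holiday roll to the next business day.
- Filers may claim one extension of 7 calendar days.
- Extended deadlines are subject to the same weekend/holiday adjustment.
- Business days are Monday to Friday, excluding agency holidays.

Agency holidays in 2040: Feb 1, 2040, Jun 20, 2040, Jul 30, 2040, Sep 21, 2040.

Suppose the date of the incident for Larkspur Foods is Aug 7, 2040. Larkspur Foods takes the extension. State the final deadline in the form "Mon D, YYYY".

Aug 24, 2040

Trigger date Aug 7, 2040 + 10 calendar days = Aug 17, 2040.
Aug 17, 2040 falls on a Friday, which is a business day, so no adjustment is needed.
The 7-calendar-day extension moves the deadline from Aug 17, 2040 to Aug 24, 2040.
Aug 24, 2040 (Friday) is already a business day.
Final deadline: Aug 24, 2040.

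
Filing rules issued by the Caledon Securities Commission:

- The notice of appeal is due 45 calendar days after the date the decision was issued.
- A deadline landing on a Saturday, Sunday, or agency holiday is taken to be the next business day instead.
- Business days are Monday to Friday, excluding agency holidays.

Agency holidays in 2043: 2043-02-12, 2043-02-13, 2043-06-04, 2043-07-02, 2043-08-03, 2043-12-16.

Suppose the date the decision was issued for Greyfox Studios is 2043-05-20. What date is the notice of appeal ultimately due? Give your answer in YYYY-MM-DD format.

From 2043-05-20, 45 calendar days later is 2043-07-04.
2043-07-04 is a Saturday, so it moves to the next business day, 2043-07-06 (Monday).
Deadline: 2043-07-06.

2043-07-06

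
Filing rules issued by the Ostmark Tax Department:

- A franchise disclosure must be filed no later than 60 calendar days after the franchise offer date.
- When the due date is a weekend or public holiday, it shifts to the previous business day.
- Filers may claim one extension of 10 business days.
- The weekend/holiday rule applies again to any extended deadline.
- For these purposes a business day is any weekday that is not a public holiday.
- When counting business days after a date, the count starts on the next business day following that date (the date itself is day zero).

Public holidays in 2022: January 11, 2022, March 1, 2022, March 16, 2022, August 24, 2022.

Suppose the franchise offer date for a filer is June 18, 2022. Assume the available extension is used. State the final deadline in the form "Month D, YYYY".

September 1, 2022

60 calendar days after June 18, 2022 is August 17, 2022.
August 17, 2022 (Wednesday) is already a business day.
The 10-business-day extension runs from August 17, 2022 to September 1, 2022.
September 1, 2022 falls on a Thursday, which is a business day, so no adjustment is needed.
So the filing is due September 1, 2022.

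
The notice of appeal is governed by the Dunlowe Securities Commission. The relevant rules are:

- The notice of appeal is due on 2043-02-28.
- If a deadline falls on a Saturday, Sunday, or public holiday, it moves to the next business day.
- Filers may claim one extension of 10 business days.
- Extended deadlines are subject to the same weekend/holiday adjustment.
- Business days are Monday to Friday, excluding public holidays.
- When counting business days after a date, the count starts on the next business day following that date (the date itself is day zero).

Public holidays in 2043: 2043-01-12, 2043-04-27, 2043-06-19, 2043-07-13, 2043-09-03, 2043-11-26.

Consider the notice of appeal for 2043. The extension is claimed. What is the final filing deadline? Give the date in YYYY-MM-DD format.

2043-03-16

The statutory due date is 2043-02-28.
Because 2043-02-28 is a Saturday, the deadline becomes 2043-03-02 (Monday).
Applying the 10-business-day extension: 10 business days after 2043-03-02 is 2043-03-16.
2043-03-16 (Monday) is already a business day.
So the filing is due 2043-03-16.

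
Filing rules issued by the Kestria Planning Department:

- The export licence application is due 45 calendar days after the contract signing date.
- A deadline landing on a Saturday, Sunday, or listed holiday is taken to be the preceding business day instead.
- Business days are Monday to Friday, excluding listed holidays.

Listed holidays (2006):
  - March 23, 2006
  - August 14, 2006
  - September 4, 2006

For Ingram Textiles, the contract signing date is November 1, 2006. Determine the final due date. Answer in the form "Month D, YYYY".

From November 1, 2006, 45 calendar days later is December 16, 2006.
December 16, 2006 falls on a Saturday. Rolling to the preceding business day gives December 15, 2006, a Friday.
Final deadline: December 15, 2006.

December 15, 2006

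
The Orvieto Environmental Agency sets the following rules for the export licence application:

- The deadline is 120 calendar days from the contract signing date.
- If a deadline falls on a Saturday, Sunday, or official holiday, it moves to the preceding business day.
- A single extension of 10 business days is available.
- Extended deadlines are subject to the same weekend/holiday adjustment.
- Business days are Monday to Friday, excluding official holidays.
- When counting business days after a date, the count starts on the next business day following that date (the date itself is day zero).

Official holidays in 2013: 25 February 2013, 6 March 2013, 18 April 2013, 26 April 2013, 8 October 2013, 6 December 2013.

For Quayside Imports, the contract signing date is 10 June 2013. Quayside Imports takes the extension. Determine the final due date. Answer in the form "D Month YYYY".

22 October 2013

From 10 June 2013, 120 calendar days later is 8 October 2013.
8 October 2013 falls on a listed holiday. Rolling to the preceding business day gives 7 October 2013, a Monday.
Applying the 10-business-day extension: 10 business days after 7 October 2013 is 22 October 2013.
22 October 2013 is a Tuesday and not a listed holiday, so it stands.
Final deadline: 22 October 2013.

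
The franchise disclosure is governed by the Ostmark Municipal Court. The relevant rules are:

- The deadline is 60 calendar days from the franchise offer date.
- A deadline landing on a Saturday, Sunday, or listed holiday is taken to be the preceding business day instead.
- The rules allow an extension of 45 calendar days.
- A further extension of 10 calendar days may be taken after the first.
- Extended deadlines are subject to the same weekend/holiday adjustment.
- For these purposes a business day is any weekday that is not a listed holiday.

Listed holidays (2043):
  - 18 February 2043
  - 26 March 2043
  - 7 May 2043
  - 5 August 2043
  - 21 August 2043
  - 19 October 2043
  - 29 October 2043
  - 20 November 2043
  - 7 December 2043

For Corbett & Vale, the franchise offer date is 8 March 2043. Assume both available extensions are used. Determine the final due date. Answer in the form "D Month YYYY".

29 June 2043

Trigger date 8 March 2043 + 60 calendar days = 7 May 2043.
7 May 2043 is a listed holiday, so it moves to the preceding business day, 6 May 2043 (Wednesday).
With the 45-day extension, 6 May 2043 becomes 20 June 2043.
Because 20 June 2043 is a Saturday, the deadline becomes 19 June 2043 (Friday).
The 10-calendar-day extension moves the deadline from 19 June 2043 to 29 June 2043.
29 June 2043 (Monday) is already a business day.
So the filing is due 29 June 2043.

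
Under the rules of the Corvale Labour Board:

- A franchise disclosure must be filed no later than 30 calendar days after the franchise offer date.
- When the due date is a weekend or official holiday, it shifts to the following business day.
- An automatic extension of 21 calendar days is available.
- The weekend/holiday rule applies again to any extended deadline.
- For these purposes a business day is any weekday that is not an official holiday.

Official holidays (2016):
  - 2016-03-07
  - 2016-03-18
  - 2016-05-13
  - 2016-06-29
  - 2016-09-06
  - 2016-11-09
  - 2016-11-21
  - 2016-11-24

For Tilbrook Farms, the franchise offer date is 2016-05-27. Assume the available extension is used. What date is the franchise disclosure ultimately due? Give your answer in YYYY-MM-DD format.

2016-07-18

Adding 30 calendar days to 2016-05-27 gives 2016-06-26.
2016-06-26 is a Sunday; the next business day is 2016-06-27 (Monday).
Add the 21 calendar-day extension to 2016-06-27: 2016-07-18.
Since 2016-07-18 is a Monday and not a holiday, the date is unchanged.
Final deadline: 2016-07-18.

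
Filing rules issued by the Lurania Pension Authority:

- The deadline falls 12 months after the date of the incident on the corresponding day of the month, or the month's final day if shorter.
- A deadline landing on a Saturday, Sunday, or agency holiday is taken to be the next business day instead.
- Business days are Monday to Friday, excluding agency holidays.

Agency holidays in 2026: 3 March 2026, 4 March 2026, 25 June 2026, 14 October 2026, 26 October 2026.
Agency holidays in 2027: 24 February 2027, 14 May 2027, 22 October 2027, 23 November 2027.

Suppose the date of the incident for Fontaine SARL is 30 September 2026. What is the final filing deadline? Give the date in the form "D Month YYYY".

30 September 2027

12 months after 30 September 2026, on the same day of the month, is 30 September 2027.
30 September 2027 falls on a Thursday, which is a business day, so no adjustment is needed.
Deadline: 30 September 2027.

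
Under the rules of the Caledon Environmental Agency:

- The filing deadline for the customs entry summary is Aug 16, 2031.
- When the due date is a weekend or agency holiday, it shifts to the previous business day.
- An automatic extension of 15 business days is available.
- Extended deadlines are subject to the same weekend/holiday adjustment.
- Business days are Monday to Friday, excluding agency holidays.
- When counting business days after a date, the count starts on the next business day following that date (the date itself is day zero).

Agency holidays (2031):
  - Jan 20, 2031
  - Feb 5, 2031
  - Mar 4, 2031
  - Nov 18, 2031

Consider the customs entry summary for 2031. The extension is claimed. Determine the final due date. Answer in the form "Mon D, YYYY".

Sep 5, 2031

The statutory due date is Aug 16, 2031.
Aug 16, 2031 falls on a Saturday. Rolling to the preceding business day gives Aug 15, 2031, a Friday.
The 15-business-day extension runs from Aug 15, 2031 to Sep 5, 2031.
Sep 5, 2031 is a Friday and not a listed holiday, so it stands.
Deadline: Sep 5, 2031.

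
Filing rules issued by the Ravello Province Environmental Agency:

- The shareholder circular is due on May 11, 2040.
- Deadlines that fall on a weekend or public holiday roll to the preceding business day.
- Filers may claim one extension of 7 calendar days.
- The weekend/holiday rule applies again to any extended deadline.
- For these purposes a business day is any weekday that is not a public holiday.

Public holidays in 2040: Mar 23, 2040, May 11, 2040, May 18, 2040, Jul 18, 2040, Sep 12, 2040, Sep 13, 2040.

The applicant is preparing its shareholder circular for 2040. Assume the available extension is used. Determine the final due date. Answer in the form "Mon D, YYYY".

May 17, 2040

The statutory due date is May 11, 2040.
May 11, 2040 is a listed holiday; the preceding business day is May 10, 2040 (Thursday).
With the 7-day extension, May 10, 2040 becomes May 17, 2040.
May 17, 2040 is a Thursday and not a listed holiday, so it stands.
So the filing is due May 17, 2040.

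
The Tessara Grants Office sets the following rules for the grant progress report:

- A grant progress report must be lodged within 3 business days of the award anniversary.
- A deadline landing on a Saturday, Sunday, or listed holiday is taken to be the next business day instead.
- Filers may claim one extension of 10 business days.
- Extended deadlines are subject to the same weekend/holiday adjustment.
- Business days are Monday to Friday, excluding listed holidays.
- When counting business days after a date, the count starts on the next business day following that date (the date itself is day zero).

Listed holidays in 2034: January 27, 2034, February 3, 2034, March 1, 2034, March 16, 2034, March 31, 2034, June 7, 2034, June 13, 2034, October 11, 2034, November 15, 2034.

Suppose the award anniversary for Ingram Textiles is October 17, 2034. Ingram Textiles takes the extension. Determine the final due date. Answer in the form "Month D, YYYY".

November 3, 2034

Starting the day after October 17, 2034 and counting 3 business days lands on October 20, 2034.
Since October 20, 2034 is a Friday and not a holiday, the date is unchanged.
Counting 10 further business days from October 20, 2034 reaches November 3, 2034.
November 3, 2034 (Friday) is already a business day.
So the filing is due November 3, 2034.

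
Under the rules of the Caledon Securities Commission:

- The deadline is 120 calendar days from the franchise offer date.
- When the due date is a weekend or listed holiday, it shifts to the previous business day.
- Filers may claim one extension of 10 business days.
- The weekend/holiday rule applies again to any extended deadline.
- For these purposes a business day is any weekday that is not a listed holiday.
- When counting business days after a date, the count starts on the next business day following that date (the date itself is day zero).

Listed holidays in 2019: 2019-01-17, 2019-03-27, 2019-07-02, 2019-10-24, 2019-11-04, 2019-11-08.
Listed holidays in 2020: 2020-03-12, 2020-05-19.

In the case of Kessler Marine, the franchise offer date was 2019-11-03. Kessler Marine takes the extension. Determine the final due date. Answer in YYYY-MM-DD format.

120 calendar days after 2019-11-03 is 2020-03-02.
Since 2020-03-02 is a Monday and not a holiday, the date is unchanged.
The 10-business-day extension runs from 2020-03-02 to 2020-03-17.
Since 2020-03-17 is a Tuesday and not a holiday, the date is unchanged.
Deadline: 2020-03-17.

2020-03-17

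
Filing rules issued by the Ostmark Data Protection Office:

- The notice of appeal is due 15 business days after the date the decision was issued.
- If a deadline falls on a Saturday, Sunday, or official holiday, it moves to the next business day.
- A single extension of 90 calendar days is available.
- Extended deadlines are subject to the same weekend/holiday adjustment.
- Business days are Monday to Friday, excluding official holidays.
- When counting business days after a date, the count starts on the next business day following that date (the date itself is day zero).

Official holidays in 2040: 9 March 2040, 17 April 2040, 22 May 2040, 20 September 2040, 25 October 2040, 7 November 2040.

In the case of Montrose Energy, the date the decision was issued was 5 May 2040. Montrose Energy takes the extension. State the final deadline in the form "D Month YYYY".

27 August 2040

Counting 15 business days after 5 May 2040 (skipping weekends and listed holidays) reaches 28 May 2040.
28 May 2040 (Monday) is already a business day.
Applying the 90-calendar-day extension: 28 May 2040 + 90 days = 26 August 2040.
Because 26 August 2040 is a Sunday, the deadline becomes 27 August 2040 (Monday).
Final deadline: 27 August 2040.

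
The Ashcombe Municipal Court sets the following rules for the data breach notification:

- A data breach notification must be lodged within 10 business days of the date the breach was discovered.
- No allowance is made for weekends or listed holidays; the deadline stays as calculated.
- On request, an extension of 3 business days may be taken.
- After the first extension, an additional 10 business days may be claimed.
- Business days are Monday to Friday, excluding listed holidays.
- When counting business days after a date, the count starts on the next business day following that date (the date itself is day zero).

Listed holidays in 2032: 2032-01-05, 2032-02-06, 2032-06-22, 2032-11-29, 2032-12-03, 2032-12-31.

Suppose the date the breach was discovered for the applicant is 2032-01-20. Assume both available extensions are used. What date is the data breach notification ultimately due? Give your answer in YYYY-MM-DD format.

2032-02-23

Counting 10 business days after 2032-01-20 (skipping weekends and listed holidays) reaches 2032-02-03.
2032-02-03 is a Tuesday; no weekend or holiday adjustment applies.
Counting 3 further business days from 2032-02-03 reaches 2032-02-09.
2032-02-09 is a Monday; no weekend or holiday adjustment applies.
Counting 10 further business days from 2032-02-09 reaches 2032-02-23.
No adjustment is made for weekends or holidays, so 2032-02-23 stands.
Final deadline: 2032-02-23.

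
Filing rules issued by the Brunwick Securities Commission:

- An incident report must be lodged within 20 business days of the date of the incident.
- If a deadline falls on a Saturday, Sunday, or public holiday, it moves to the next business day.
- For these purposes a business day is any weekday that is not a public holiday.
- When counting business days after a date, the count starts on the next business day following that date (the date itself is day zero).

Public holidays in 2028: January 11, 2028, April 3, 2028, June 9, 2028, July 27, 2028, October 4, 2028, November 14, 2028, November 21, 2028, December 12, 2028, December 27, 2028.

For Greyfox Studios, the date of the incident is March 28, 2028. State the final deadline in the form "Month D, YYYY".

Counting 20 business days after March 28, 2028 (skipping weekends and listed holidays) reaches April 26, 2028.
Since April 26, 2028 is a Wednesday and not a holiday, the date is unchanged.
Deadline: April 26, 2028.

April 26, 2028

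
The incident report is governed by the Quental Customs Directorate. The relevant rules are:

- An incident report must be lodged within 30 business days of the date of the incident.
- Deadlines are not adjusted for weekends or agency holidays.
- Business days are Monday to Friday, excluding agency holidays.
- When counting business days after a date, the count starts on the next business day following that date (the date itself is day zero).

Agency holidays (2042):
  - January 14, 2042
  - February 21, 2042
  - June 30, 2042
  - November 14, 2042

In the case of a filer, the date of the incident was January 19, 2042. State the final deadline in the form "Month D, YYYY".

March 3, 2042

30 business days after January 19, 2042, excluding weekends and holidays, is March 3, 2042.
March 3, 2042 is a Monday; no weekend or holiday adjustment applies.
Deadline: March 3, 2042.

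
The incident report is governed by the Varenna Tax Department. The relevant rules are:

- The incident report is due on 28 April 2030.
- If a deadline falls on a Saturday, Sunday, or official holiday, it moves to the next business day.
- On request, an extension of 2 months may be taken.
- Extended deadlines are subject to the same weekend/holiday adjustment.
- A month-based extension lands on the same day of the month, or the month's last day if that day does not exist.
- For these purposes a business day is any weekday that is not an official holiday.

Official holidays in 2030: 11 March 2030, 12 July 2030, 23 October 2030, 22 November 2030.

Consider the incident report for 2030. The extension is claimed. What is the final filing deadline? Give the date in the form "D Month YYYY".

The stated deadline is 28 April 2030.
Because 28 April 2030 is a Sunday, the deadline becomes 29 April 2030 (Monday).
The 2 months extension carries 29 April 2030 to 29 June 2030.
29 June 2030 is a Saturday; the next business day is 1 July 2030 (Monday).
Deadline: 1 July 2030.

1 July 2030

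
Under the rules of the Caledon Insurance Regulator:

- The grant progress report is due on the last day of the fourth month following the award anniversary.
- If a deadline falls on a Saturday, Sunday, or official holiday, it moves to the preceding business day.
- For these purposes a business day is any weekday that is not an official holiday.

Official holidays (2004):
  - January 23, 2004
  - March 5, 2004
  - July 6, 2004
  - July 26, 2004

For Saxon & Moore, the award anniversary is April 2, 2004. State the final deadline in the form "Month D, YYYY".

August 31, 2004

The fourth month after April 2, 2004 is August 2004, whose last day is August 31, 2004.
August 31, 2004 (Tuesday) is already a business day.
Final deadline: August 31, 2004.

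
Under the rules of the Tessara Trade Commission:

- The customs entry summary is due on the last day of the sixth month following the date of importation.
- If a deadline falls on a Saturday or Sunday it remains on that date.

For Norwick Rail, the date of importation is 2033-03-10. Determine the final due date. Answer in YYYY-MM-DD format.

2033-09-30

The sixth month after 2033-03-10 is September 2033, whose last day is 2033-09-30.
No adjustment is made for weekends or holidays, so 2033-09-30 stands.
The final due date is 2033-09-30.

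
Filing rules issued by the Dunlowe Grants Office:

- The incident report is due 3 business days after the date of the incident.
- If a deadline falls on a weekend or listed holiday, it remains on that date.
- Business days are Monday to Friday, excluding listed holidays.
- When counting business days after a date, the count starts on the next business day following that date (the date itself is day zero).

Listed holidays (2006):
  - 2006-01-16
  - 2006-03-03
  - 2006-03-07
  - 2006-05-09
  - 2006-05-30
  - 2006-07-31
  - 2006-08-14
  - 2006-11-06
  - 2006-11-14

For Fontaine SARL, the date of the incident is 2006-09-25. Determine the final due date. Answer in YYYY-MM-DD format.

2006-09-28

3 business days after 2006-09-25, excluding weekends and holidays, is 2006-09-28.
2006-09-28 falls on a Thursday. The rules make no weekend/holiday allowance, so it remains 2006-09-28.
Final deadline: 2006-09-28.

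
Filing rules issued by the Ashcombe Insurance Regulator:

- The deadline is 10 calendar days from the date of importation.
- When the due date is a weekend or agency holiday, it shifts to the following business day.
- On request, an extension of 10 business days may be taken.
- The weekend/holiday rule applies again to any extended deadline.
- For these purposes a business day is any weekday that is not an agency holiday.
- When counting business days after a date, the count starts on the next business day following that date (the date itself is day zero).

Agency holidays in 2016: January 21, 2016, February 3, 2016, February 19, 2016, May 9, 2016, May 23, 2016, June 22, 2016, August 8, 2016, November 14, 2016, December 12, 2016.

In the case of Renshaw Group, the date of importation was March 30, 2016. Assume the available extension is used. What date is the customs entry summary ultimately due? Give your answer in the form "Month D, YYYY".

Trigger date March 30, 2016 + 10 calendar days = April 9, 2016.
Because April 9, 2016 is a Saturday, the deadline becomes April 11, 2016 (Monday).
Applying the 10-business-day extension: 10 business days after April 11, 2016 is April 25, 2016.
April 25, 2016 is a Monday and not a listed holiday, so it stands.
Final deadline: April 25, 2016.

April 25, 2016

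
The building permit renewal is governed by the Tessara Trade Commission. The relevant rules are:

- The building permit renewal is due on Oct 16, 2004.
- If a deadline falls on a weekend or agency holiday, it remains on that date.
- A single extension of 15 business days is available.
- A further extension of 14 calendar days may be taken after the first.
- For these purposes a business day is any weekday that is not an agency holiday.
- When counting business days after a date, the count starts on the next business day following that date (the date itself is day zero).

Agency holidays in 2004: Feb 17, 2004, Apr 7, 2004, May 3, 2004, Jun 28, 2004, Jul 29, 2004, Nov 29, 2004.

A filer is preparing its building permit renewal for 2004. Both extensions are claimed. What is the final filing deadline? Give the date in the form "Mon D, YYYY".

Nov 19, 2004

The statutory due date is Oct 16, 2004.
Oct 16, 2004 falls on a Saturday. The rules make no weekend/holiday allowance, so it remains Oct 16, 2004.
Applying the 15-business-day extension: 15 business days after Oct 16, 2004 is Nov 5, 2004.
Nov 5, 2004 is a Friday; no weekend or holiday adjustment applies.
Applying the 14-calendar-day extension: Nov 5, 2004 + 14 days = Nov 19, 2004.
Nov 19, 2004 is a Friday; no weekend or holiday adjustment applies.
Final deadline: Nov 19, 2004.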